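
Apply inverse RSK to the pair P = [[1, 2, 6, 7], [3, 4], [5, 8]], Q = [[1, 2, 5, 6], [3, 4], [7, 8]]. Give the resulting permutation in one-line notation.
5 8 3 4 6 7 1 2

Reverse RSK: for i = n, n-1, ..., 1, locate i in Q, remove the corresponding corner cell from P, and reverse-bump its entry up through P; the value ejected from row 1 is w(i).

So w = 5 8 3 4 6 7 1 2.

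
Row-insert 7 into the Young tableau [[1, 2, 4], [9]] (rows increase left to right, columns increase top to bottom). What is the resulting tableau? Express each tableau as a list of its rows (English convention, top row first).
7 is larger than every entry of row 1, so it is appended to row 1. The new tableau is [[1, 2, 4, 7], [9]].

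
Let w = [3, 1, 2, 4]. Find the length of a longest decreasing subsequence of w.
2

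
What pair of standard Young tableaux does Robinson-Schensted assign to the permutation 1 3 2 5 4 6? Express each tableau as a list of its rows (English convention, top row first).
P = [[1, 2, 4, 6], [3, 5]], Q = [[1, 2, 4, 6], [3, 5]]

Insert each entry of the permutation into P by Schensted row insertion, recording in Q the position of each new cell.

Insert 1: appended to row 1. P = [[1]].
Insert 3: appended to row 1. P = [[1, 3]].
Insert 2: 2 bumps 3 from row 1; 3 starts row 2. P = [[1, 2], [3]].
Insert 5: appended to row 1. P = [[1, 2, 5], [3]].
Insert 4: 4 bumps 5 from row 1; 5 appends to row 2. P = [[1, 2, 4], [3, 5]].
Insert 6: appended to row 1. P = [[1, 2, 4, 6], [3, 5]].

So P = [[1, 2, 4, 6], [3, 5]], Q = [[1, 2, 4, 6], [3, 5]].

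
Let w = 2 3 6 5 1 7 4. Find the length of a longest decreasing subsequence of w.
3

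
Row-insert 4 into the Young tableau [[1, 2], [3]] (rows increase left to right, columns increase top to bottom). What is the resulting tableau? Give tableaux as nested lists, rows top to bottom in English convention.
4 is larger than every entry of row 1, so it is appended to row 1. The new tableau is [[1, 2, 4], [3]].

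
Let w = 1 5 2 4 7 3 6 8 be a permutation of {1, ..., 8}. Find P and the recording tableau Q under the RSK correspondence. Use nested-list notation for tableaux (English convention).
Insert each entry of the permutation into P by Schensted row insertion, recording in Q the position of each new cell.

Insert 1: appended to row 1. P = [[1]], Q = [[1]].
Insert 5: appended to row 1. P = [[1, 5]], Q = [[1, 2]].
Insert 2: 2 bumps 5 from row 1; 5 starts row 2. P = [[1, 2], [5]], Q = [[1, 2], [3]].
Insert 4: appended to row 1. P = [[1, 2, 4], [5]], Q = [[1, 2, 4], [3]].
Insert 7: appended to row 1. P = [[1, 2, 4, 7], [5]], Q = [[1, 2, 4, 5], [3]].
Insert 3: 3 bumps 4 from row 1; 4 bumps 5 from row 2; 5 starts row 3. P = [[1, 2, 3, 7], [4], [5]], Q = [[1, 2, 4, 5], [3], [6]].
Insert 6: 6 bumps 7 from row 1; 7 appends to row 2. P = [[1, 2, 3, 6], [4, 7], [5]], Q = [[1, 2, 4, 5], [3, 7], [6]].
Insert 8: appended to row 1. P = [[1, 2, 3, 6, 8], [4, 7], [5]], Q = [[1, 2, 4, 5, 8], [3, 7], [6]].

So P = [[1, 2, 3, 6, 8], [4, 7], [5]], Q = [[1, 2, 4, 5, 8], [3, 7], [6]].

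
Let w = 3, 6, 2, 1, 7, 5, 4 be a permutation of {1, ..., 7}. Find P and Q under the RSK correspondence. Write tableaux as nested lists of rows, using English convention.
Insert each entry of the permutation into P by Schensted row insertion, recording in Q the position of each new cell.

Insert 3: appended to row 1. P = [[3]].
Insert 6: appended to row 1. P = [[3, 6]].
Insert 2: 2 bumps 3 from row 1; 3 starts row 2. P = [[2, 6], [3]].
Insert 1: 1 bumps 2 from row 1; 2 bumps 3 from row 2; 3 starts row 3. P = [[1, 6], [2], [3]].
Insert 7: appended to row 1. P = [[1, 6, 7], [2], [3]].
Insert 5: 5 bumps 6 from row 1; 6 appends to row 2. P = [[1, 5, 7], [2, 6], [3]].
Insert 4: 4 bumps 5 from row 1; 5 bumps 6 from row 2; 6 appends to row 3. P = [[1, 4, 7], [2, 5], [3, 6]].

So P = [[1, 4, 7], [2, 5], [3, 6]], Q = [[1, 2, 5], [3, 6], [4, 7]].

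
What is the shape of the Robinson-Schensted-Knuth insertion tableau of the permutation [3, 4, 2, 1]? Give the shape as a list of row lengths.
[2, 1, 1]

Row-insert each entry into an empty tableau.

After inserting 3: P = [[3]].
After inserting 4: P = [[3, 4]].
After inserting 2: P = [[2, 4], [3]].
After inserting 1: P = [[1, 4], [2], [3]].

The final insertion tableau P = [[1, 4], [2], [3]] has shape [2, 1, 1].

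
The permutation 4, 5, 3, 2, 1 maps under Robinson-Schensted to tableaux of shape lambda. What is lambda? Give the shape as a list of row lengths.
[2, 1, 1, 1]

RSK row insertion gives P = [[1, 5], [2], [3], [4]], which has shape [2, 1, 1, 1].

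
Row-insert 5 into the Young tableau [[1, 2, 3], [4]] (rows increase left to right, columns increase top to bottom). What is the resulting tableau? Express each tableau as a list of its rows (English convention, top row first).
5 is larger than every entry of row 1, so it is appended to row 1. The new tableau is [[1, 2, 3, 5], [4]].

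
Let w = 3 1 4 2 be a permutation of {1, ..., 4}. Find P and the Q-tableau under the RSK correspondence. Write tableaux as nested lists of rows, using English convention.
Insert each entry of the permutation into P by Schensted row insertion, recording in Q the position of each new cell.

After inserting 3: P = [[3]].
After inserting 1: P = [[1], [3]].
After inserting 4: P = [[1, 4], [3]].
After inserting 2: P = [[1, 2], [3, 4]].

So P = [[1, 2], [3, 4]], Q = [[1, 3], [2, 4]].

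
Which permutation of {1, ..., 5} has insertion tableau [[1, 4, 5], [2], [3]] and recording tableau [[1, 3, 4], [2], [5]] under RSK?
3 2 4 5 1

Reverse the RSK construction: for i from n down to 1, find the cell of Q containing i, remove the entry at that cell from P, and reverse-bump it up through P; the value ejected from row 1 is w(i).

Step i=5: Q has 5 at row 3, column 1; remove 3 from row 3 of P and reverse-bump: 3 enters row 2 and ejects 2; 2 enters row 1 and ejects 1. So w(5) = 1. P is now [[2, 4, 5], [3]].
Step i=4: Q has 4 at row 1, column 3; remove that cell from P, ejecting 5. So w(4) = 5. P is now [[2, 4], [3]].
Step i=3: Q has 3 at row 1, column 2; remove that cell from P, ejecting 4. So w(3) = 4. P is now [[2], [3]].
Step i=2: Q has 2 at row 2, column 1; remove 3 from row 2 of P and reverse-bump: 3 enters row 1 and ejects 2. So w(2) = 2. P is now [[3]].
Step i=1: Q has 1 at row 1, column 1; remove that cell from P, ejecting 3. So w(1) = 3. P is now [].

So w = 3 2 4 5 1.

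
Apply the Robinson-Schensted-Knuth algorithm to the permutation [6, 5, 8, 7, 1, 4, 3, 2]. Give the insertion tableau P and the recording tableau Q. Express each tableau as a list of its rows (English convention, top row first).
P = [[1, 2], [3, 7], [4, 8], [5], [6]], Q = [[1, 3], [2, 4], [5, 6], [7], [8]]

Insert each entry of the permutation into P by Schensted row insertion, recording in Q the position of each new cell.

Insert 6: appended to row 1. P = [[6]], Q = [[1]].
Insert 5: 5 bumps 6 from row 1; 6 starts row 2. P = [[5], [6]], Q = [[1], [2]].
Insert 8: appended to row 1. P = [[5, 8], [6]], Q = [[1, 3], [2]].
Insert 7: 7 bumps 8 from row 1; 8 appends to row 2. P = [[5, 7], [6, 8]], Q = [[1, 3], [2, 4]].
Insert 1: 1 bumps 5 from row 1; 5 bumps 6 from row 2; 6 starts row 3. P = [[1, 7], [5, 8], [6]], Q = [[1, 3], [2, 4], [5]].
Insert 4: 4 bumps 7 from row 1; 7 bumps 8 from row 2; 8 appends to row 3. P = [[1, 4], [5, 7], [6, 8]], Q = [[1, 3], [2, 4], [5, 6]].
Insert 3: 3 bumps 4 from row 1; 4 bumps 5 from row 2; 5 bumps 6 from row 3; 6 starts row 4. P = [[1, 3], [4, 7], [5, 8], [6]], Q = [[1, 3], [2, 4], [5, 6], [7]].
Insert 2: 2 bumps 3 from row 1; 3 bumps 4 from row 2; 4 bumps 5 from row 3; 5 bumps 6 from row 4; 6 starts row 5. P = [[1, 2], [3, 7], [4, 8], [5], [6]], Q = [[1, 3], [2, 4], [5, 6], [7], [8]].

So P = [[1, 2], [3, 7], [4, 8], [5], [6]], Q = [[1, 3], [2, 4], [5, 6], [7], [8]].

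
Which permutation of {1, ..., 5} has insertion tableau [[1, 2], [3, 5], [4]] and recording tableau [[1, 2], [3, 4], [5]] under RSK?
4 5 1 3 2

Reverse the RSK construction: for i from n down to 1, find the cell of Q containing i, remove the entry at that cell from P, and reverse-bump it up through P; the value ejected from row 1 is w(i).

Step i=5: Q has 5 at row 3, column 1; remove 4 from row 3 of P and reverse-bump: 4 enters row 2 and ejects 3; 3 enters row 1 and ejects 2. So w(5) = 2. P is now [[1, 3], [4, 5]].
Step i=4: Q has 4 at row 2, column 2; remove 5 from row 2 of P and reverse-bump: 5 enters row 1 and ejects 3. So w(4) = 3. P is now [[1, 5], [4]].
Step i=3: Q has 3 at row 2, column 1; remove 4 from row 2 of P and reverse-bump: 4 enters row 1 and ejects 1. So w(3) = 1. P is now [[4, 5]].
Step i=2: Q has 2 at row 1, column 2; remove that cell from P, ejecting 5. So w(2) = 5. P is now [[4]].
Step i=1: Q has 1 at row 1, column 1; remove that cell from P, ejecting 4. So w(1) = 4. P is now [].

So w = 4 5 1 3 2.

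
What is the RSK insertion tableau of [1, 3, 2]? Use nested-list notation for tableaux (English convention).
P = [[1, 2], [3]]

Insert 1: appended to row 1. P = [[1]].
Insert 3: appended to row 1. P = [[1, 3]].
Insert 2: 2 bumps 3 from row 1; 3 starts row 2. P = [[1, 2], [3]].

So P = [[1, 2], [3]].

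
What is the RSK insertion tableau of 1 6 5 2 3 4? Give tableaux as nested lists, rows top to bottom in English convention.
Insert 1: appended to row 1. P = [[1]].
Insert 6: appended to row 1. P = [[1, 6]].
Insert 5: 5 bumps 6 from row 1; 6 starts row 2. P = [[1, 5], [6]].
Insert 2: 2 bumps 5 from row 1; 5 bumps 6 from row 2; 6 starts row 3. P = [[1, 2], [5], [6]].
Insert 3: appended to row 1. P = [[1, 2, 3], [5], [6]].
Insert 4: appended to row 1. P = [[1, 2, 3, 4], [5], [6]].

So P = [[1, 2, 3, 4], [5], [6]].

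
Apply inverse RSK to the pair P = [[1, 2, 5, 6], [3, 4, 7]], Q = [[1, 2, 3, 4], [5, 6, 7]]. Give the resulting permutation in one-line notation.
3 4 5 7 1 2 6

Reverse the RSK construction: for i from n down to 1, find the cell of Q containing i, remove the entry at that cell from P, and reverse-bump it up through P; the value ejected from row 1 is w(i).

Step i=7: Q has 7 at row 2, column 3; remove 7 from row 2 of P and reverse-bump: 7 enters row 1 and ejects 6. So w(7) = 6. P is now [[1, 2, 5, 7], [3, 4]].
Step i=6: Q has 6 at row 2, column 2; remove 4 from row 2 of P and reverse-bump: 4 enters row 1 and ejects 2. So w(6) = 2. P is now [[1, 4, 5, 7], [3]].
Step i=5: Q has 5 at row 2, column 1; remove 3 from row 2 of P and reverse-bump: 3 enters row 1 and ejects 1. So w(5) = 1. P is now [[3, 4, 5, 7]].
Step i=4: Q has 4 at row 1, column 4; remove that cell from P, ejecting 7. So w(4) = 7. P is now [[3, 4, 5]].
Step i=3: Q has 3 at row 1, column 3; remove that cell from P, ejecting 5. So w(3) = 5. P is now [[3, 4]].
Step i=2: Q has 2 at row 1, column 2; remove that cell from P, ejecting 4. So w(2) = 4. P is now [[3]].
Step i=1: Q has 1 at row 1, column 1; remove that cell from P, ejecting 3. So w(1) = 3. P is now [].

So w = 3 4 5 7 1 2 6.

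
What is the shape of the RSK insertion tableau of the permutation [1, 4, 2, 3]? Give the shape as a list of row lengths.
Row-insert each entry into an empty tableau.

After inserting 1: P = [[1]].
After inserting 4: P = [[1, 4]].
After inserting 2: P = [[1, 2], [4]].
After inserting 3: P = [[1, 2, 3], [4]].

The final insertion tableau P = [[1, 2, 3], [4]] has shape [3, 1].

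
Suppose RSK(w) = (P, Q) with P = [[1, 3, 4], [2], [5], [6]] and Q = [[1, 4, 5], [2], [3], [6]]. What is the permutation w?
6 5 2 3 4 1

Reverse the RSK construction: for i from n down to 1, find the cell of Q containing i, remove the entry at that cell from P, and reverse-bump it up through P; the value ejected from row 1 is w(i).

Step i=6: Q has 6 at row 4, column 1; remove 6 from row 4 of P and reverse-bump: 6 enters row 3 and ejects 5; 5 enters row 2 and ejects 2; 2 enters row 1 and ejects 1. So w(6) = 1. P is now [[2, 3, 4], [5], [6]].
Step i=5: Q has 5 at row 1, column 3; remove that cell from P, ejecting 4. So w(5) = 4. P is now [[2, 3], [5], [6]].
Step i=4: Q has 4 at row 1, column 2; remove that cell from P, ejecting 3. So w(4) = 3. P is now [[2], [5], [6]].
Step i=3: Q has 3 at row 3, column 1; remove 6 from row 3 of P and reverse-bump: 6 enters row 2 and ejects 5; 5 enters row 1 and ejects 2. So w(3) = 2. P is now [[5], [6]].
Step i=2: Q has 2 at row 2, column 1; remove 6 from row 2 of P and reverse-bump: 6 enters row 1 and ejects 5. So w(2) = 5. P is now [[6]].
Step i=1: Q has 1 at row 1, column 1; remove that cell from P, ejecting 6. So w(1) = 6. P is now [].

So w = 6 5 2 3 4 1.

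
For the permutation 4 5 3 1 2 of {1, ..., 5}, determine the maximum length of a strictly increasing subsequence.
2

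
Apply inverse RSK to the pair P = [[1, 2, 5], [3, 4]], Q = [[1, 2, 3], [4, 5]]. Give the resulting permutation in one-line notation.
3 4 5 1 2

Reverse RSK: for i = n, n-1, ..., 1, locate i in Q, remove the corresponding corner cell from P, and reverse-bump its entry up through P; the value ejected from row 1 is w(i).

So w = 3 4 5 1 2.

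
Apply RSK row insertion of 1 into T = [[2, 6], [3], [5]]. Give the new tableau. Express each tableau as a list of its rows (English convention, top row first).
[[1, 6], [2], [3], [5]]

In row 1, 1 replaces 2 (the leftmost entry greater than 1); 2 is bumped to row 2. In row 2, 2 replaces 3 (the leftmost entry greater than 2); 3 is bumped to row 3. In row 3, 3 replaces 5 (the leftmost entry greater than 3); 5 is bumped to row 4. 5 starts a new row 4. The new tableau is [[1, 6], [2], [3], [5]].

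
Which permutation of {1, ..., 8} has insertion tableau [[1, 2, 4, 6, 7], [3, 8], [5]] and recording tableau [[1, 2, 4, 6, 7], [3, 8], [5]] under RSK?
1 5 3 4 2 6 8 7

Reverse the RSK construction: for i from n down to 1, find the cell of Q containing i, remove the entry at that cell from P, and reverse-bump it up through P; the value ejected from row 1 is w(i).

Step i=8: Q has 8 at row 2, column 2; remove 8 from row 2 of P and reverse-bump: 8 enters row 1 and ejects 7. So w(8) = 7. P is now [[1, 2, 4, 6, 8], [3], [5]].
Step i=7: Q has 7 at row 1, column 5; remove that cell from P, ejecting 8. So w(7) = 8. P is now [[1, 2, 4, 6], [3], [5]].
Step i=6: Q has 6 at row 1, column 4; remove that cell from P, ejecting 6. So w(6) = 6. P is now [[1, 2, 4], [3], [5]].
Step i=5: Q has 5 at row 3, column 1; remove 5 from row 3 of P and reverse-bump: 5 enters row 2 and ejects 3; 3 enters row 1 and ejects 2. So w(5) = 2. P is now [[1, 3, 4], [5]].
Step i=4: Q has 4 at row 1, column 3; remove that cell from P, ejecting 4. So w(4) = 4. P is now [[1, 3], [5]].
Step i=3: Q has 3 at row 2, column 1; remove 5 from row 2 of P and reverse-bump: 5 enters row 1 and ejects 3. So w(3) = 3. P is now [[1, 5]].
Step i=2: Q has 2 at row 1, column 2; remove that cell from P, ejecting 5. So w(2) = 5. P is now [[1]].
Step i=1: Q has 1 at row 1, column 1; remove that cell from P, ejecting 1. So w(1) = 1. P is now [].

So w = 1 5 3 4 2 6 8 7.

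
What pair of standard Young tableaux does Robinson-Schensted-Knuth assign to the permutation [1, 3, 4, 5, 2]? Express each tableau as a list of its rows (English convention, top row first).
Insert each entry of the permutation into P by Schensted row insertion, recording in Q the position of each new cell.

After inserting 1: P = [[1]].
After inserting 3: P = [[1, 3]].
After inserting 4: P = [[1, 3, 4]].
After inserting 5: P = [[1, 3, 4, 5]].
After inserting 2: P = [[1, 2, 4, 5], [3]].

So P = [[1, 2, 4, 5], [3]], Q = [[1, 2, 3, 4], [5]].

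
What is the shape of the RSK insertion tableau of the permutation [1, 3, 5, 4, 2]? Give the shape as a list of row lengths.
[3, 1, 1]

RSK row insertion gives P = [[1, 2, 4], [3], [5]], which has shape [3, 1, 1].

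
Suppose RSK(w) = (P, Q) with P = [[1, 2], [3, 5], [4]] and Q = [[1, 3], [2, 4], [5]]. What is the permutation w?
Reverse the RSK construction: for i from n down to 1, find the cell of Q containing i, remove the entry at that cell from P, and reverse-bump it up through P; the value ejected from row 1 is w(i).

Step i=5: Q has 5 at row 3, column 1; remove 4 from row 3 of P and reverse-bump: 4 enters row 2 and ejects 3; 3 enters row 1 and ejects 2. So w(5) = 2. P is now [[1, 3], [4, 5]].
Step i=4: Q has 4 at row 2, column 2; remove 5 from row 2 of P and reverse-bump: 5 enters row 1 and ejects 3. So w(4) = 3. P is now [[1, 5], [4]].
Step i=3: Q has 3 at row 1, column 2; remove that cell from P, ejecting 5. So w(3) = 5. P is now [[1], [4]].
Step i=2: Q has 2 at row 2, column 1; remove 4 from row 2 of P and reverse-bump: 4 enters row 1 and ejects 1. So w(2) = 1. P is now [[4]].
Step i=1: Q has 1 at row 1, column 1; remove that cell from P, ejecting 4. So w(1) = 4. P is now [].

So w = 4 1 5 3 2.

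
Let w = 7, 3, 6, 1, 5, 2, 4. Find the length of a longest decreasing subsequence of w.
4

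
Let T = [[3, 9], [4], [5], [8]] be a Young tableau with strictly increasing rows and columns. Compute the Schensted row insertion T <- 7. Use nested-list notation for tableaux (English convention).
[[3, 7], [4, 9], [5], [8]]

In row 1, 7 replaces 9 (the leftmost entry greater than 7); 9 is bumped to row 2. 9 is appended to row 2. The new tableau is [[3, 7], [4, 9], [5], [8]].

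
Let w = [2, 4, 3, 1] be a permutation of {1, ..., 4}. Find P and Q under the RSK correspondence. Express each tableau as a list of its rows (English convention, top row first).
P = [[1, 3], [2], [4]], Q = [[1, 2], [3], [4]]

Insert each entry of the permutation into P by Schensted row insertion, recording in Q the position of each new cell.

After inserting 2: P = [[2]].
After inserting 4: P = [[2, 4]].
After inserting 3: P = [[2, 3], [4]].
After inserting 1: P = [[1, 3], [2], [4]].

So P = [[1, 3], [2], [4]], Q = [[1, 2], [3], [4]].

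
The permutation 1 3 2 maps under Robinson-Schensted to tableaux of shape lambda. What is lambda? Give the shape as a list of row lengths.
Row-insert each entry into an empty tableau.

After inserting 1: P = [[1]].
After inserting 3: P = [[1, 3]].
After inserting 2: P = [[1, 2], [3]].

The final insertion tableau P = [[1, 2], [3]] has shape [2, 1].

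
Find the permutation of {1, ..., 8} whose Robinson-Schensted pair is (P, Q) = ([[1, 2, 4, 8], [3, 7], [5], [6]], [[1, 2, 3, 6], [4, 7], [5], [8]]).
Reverse the RSK construction: for i from n down to 1, find the cell of Q containing i, remove the entry at that cell from P, and reverse-bump it up through P; the value ejected from row 1 is w(i).

Step i=8: Q has 8 at row 4, column 1; remove 6 from row 4 of P and reverse-bump: 6 enters row 3 and ejects 5; 5 enters row 2 and ejects 3; 3 enters row 1 and ejects 2. So w(8) = 2. P is now [[1, 3, 4, 8], [5, 7], [6]].
Step i=7: Q has 7 at row 2, column 2; remove 7 from row 2 of P and reverse-bump: 7 enters row 1 and ejects 4. So w(7) = 4. P is now [[1, 3, 7, 8], [5], [6]].
Step i=6: Q has 6 at row 1, column 4; remove that cell from P, ejecting 8. So w(6) = 8. P is now [[1, 3, 7], [5], [6]].
Step i=5: Q has 5 at row 3, column 1; remove 6 from row 3 of P and reverse-bump: 6 enters row 2 and ejects 5; 5 enters row 1 and ejects 3. So w(5) = 3. P is now [[1, 5, 7], [6]].
Step i=4: Q has 4 at row 2, column 1; remove 6 from row 2 of P and reverse-bump: 6 enters row 1 and ejects 5. So w(4) = 5. P is now [[1, 6, 7]].
Step i=3: Q has 3 at row 1, column 3; remove that cell from P, ejecting 7. So w(3) = 7. P is now [[1, 6]].
Step i=2: Q has 2 at row 1, column 2; remove that cell from P, ejecting 6. So w(2) = 6. P is now [[1]].
Step i=1: Q has 1 at row 1, column 1; remove that cell from P, ejecting 1. So w(1) = 1. P is now [].

So w = 1 6 7 5 3 8 4 2.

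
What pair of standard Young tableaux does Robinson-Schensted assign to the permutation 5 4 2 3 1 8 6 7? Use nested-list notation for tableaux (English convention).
Insert each entry of the permutation into P by Schensted row insertion, recording in Q the position of each new cell.

Insert 5: appended to row 1. P = [[5]], Q = [[1]].
Insert 4: 4 bumps 5 from row 1; 5 starts row 2. P = [[4], [5]], Q = [[1], [2]].
Insert 2: 2 bumps 4 from row 1; 4 bumps 5 from row 2; 5 starts row 3. P = [[2], [4], [5]], Q = [[1], [2], [3]].
Insert 3: appended to row 1. P = [[2, 3], [4], [5]], Q = [[1, 4], [2], [3]].
Insert 1: 1 bumps 2 from row 1; 2 bumps 4 from row 2; 4 bumps 5 from row 3; 5 starts row 4. P = [[1, 3], [2], [4], [5]], Q = [[1, 4], [2], [3], [5]].
Insert 8: appended to row 1. P = [[1, 3, 8], [2], [4], [5]], Q = [[1, 4, 6], [2], [3], [5]].
Insert 6: 6 bumps 8 from row 1; 8 appends to row 2. P = [[1, 3, 6], [2, 8], [4], [5]], Q = [[1, 4, 6], [2, 7], [3], [5]].
Insert 7: appended to row 1. P = [[1, 3, 6, 7], [2, 8], [4], [5]], Q = [[1, 4, 6, 8], [2, 7], [3], [5]].

So P = [[1, 3, 6, 7], [2, 8], [4], [5]], Q = [[1, 4, 6, 8], [2, 7], [3], [5]].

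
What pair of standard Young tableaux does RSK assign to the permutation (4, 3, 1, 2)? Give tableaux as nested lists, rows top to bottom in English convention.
Insert each entry of the permutation into P by Schensted row insertion, recording in Q the position of each new cell.

After inserting 4: P = [[4]].
After inserting 3: P = [[3], [4]].
After inserting 1: P = [[1], [3], [4]].
After inserting 2: P = [[1, 2], [3], [4]].

So P = [[1, 2], [3], [4]], Q = [[1, 4], [2], [3]].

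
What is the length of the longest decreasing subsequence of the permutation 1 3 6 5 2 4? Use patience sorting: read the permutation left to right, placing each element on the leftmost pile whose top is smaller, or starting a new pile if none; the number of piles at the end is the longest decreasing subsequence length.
1: new pile. tops = [1]
3: onto pile 1 (replacing 1). tops = [3]
6: onto pile 1 (replacing 3). tops = [6]
5: new pile. tops = [6, 5]
2: new pile. tops = [6, 5, 2]
4: onto pile 3 (replacing 2). tops = [6, 5, 4]

3 piles, so the longest decreasing subsequence has length 3.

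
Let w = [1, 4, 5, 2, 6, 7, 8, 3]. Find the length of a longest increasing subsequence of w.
6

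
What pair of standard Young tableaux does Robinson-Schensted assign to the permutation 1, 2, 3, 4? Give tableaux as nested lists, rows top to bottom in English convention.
P = [[1, 2, 3, 4]], Q = [[1, 2, 3, 4]]

Insert each entry of the permutation into P by Schensted row insertion, recording in Q the position of each new cell.

Insert 1: appended to row 1. P = [[1]].
Insert 2: appended to row 1. P = [[1, 2]].
Insert 3: appended to row 1. P = [[1, 2, 3]].
Insert 4: appended to row 1. P = [[1, 2, 3, 4]].

So P = [[1, 2, 3, 4]], Q = [[1, 2, 3, 4]].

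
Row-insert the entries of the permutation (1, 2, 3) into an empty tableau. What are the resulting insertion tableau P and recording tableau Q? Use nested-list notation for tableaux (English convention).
P = [[1, 2, 3]], Q = [[1, 2, 3]]

Insert each entry of the permutation into P by Schensted row insertion, recording in Q the position of each new cell.

Insert 1: appended to row 1. P = [[1]].
Insert 2: appended to row 1. P = [[1, 2]].
Insert 3: appended to row 1. P = [[1, 2, 3]].

So P = [[1, 2, 3]], Q = [[1, 2, 3]].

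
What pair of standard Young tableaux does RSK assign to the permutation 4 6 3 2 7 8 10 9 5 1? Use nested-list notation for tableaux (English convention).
Insert each entry of the permutation into P by Schensted row insertion, recording in Q the position of each new cell.

Insert 4: appended to row 1. P = [[4]].
Insert 6: appended to row 1. P = [[4, 6]].
Insert 3: 3 bumps 4 from row 1; 4 starts row 2. P = [[3, 6], [4]].
Insert 2: 2 bumps 3 from row 1; 3 bumps 4 from row 2; 4 starts row 3. P = [[2, 6], [3], [4]].
Insert 7: appended to row 1. P = [[2, 6, 7], [3], [4]].
Insert 8: appended to row 1. P = [[2, 6, 7, 8], [3], [4]].
Insert 10: appended to row 1. P = [[2, 6, 7, 8, 10], [3], [4]].
Insert 9: 9 bumps 10 from row 1; 10 appends to row 2. P = [[2, 6, 7, 8, 9], [3, 10], [4]].
Insert 5: 5 bumps 6 from row 1; 6 bumps 10 from row 2; 10 appends to row 3. P = [[2, 5, 7, 8, 9], [3, 6], [4, 10]].
Insert 1: 1 bumps 2 from row 1; 2 bumps 3 from row 2; 3 bumps 4 from row 3; 4 starts row 4. P = [[1, 5, 7, 8, 9], [2, 6], [3, 10], [4]].

So P = [[1, 5, 7, 8, 9], [2, 6], [3, 10], [4]], Q = [[1, 2, 5, 6, 7], [3, 8], [4, 9], [10]].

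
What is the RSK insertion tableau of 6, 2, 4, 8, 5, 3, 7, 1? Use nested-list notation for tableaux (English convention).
Insert 6: appended to row 1. P = [[6]].
Insert 2: 2 bumps 6 from row 1; 6 starts row 2. P = [[2], [6]].
Insert 4: appended to row 1. P = [[2, 4], [6]].
Insert 8: appended to row 1. P = [[2, 4, 8], [6]].
Insert 5: 5 bumps 8 from row 1; 8 appends to row 2. P = [[2, 4, 5], [6, 8]].
Insert 3: 3 bumps 4 from row 1; 4 bumps 6 from row 2; 6 starts row 3. P = [[2, 3, 5], [4, 8], [6]].
Insert 7: appended to row 1. P = [[2, 3, 5, 7], [4, 8], [6]].
Insert 1: 1 bumps 2 from row 1; 2 bumps 4 from row 2; 4 bumps 6 from row 3; 6 starts row 4. P = [[1, 3, 5, 7], [2, 8], [4], [6]].

So P = [[1, 3, 5, 7], [2, 8], [4], [6]].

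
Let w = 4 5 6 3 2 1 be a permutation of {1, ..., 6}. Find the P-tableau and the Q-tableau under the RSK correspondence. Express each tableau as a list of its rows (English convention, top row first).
P = [[1, 5, 6], [2], [3], [4]], Q = [[1, 2, 3], [4], [5], [6]]

Insert each entry of the permutation into P by Schensted row insertion, recording in Q the position of each new cell.

Insert 4: appended to row 1. P = [[4]].
Insert 5: appended to row 1. P = [[4, 5]].
Insert 6: appended to row 1. P = [[4, 5, 6]].
Insert 3: 3 bumps 4 from row 1; 4 starts row 2. P = [[3, 5, 6], [4]].
Insert 2: 2 bumps 3 from row 1; 3 bumps 4 from row 2; 4 starts row 3. P = [[2, 5, 6], [3], [4]].
Insert 1: 1 bumps 2 from row 1; 2 bumps 3 from row 2; 3 bumps 4 from row 3; 4 starts row 4. P = [[1, 5, 6], [2], [3], [4]].

So P = [[1, 5, 6], [2], [3], [4]], Q = [[1, 2, 3], [4], [5], [6]].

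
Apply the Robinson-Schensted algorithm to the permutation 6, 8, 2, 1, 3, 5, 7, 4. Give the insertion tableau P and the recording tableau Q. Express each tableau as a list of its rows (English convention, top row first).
P = [[1, 3, 4, 7], [2, 5], [6, 8]], Q = [[1, 2, 6, 7], [3, 5], [4, 8]]

Insert each entry of the permutation into P by Schensted row insertion, recording in Q the position of each new cell.

Insert 6: appended to row 1. P = [[6]].
Insert 8: appended to row 1. P = [[6, 8]].
Insert 2: 2 bumps 6 from row 1; 6 starts row 2. P = [[2, 8], [6]].
Insert 1: 1 bumps 2 from row 1; 2 bumps 6 from row 2; 6 starts row 3. P = [[1, 8], [2], [6]].
Insert 3: 3 bumps 8 from row 1; 8 appends to row 2. P = [[1, 3], [2, 8], [6]].
Insert 5: appended to row 1. P = [[1, 3, 5], [2, 8], [6]].
Insert 7: appended to row 1. P = [[1, 3, 5, 7], [2, 8], [6]].
Insert 4: 4 bumps 5 from row 1; 5 bumps 8 from row 2; 8 appends to row 3. P = [[1, 3, 4, 7], [2, 5], [6, 8]].

So P = [[1, 3, 4, 7], [2, 5], [6, 8]], Q = [[1, 2, 6, 7], [3, 5], [4, 8]].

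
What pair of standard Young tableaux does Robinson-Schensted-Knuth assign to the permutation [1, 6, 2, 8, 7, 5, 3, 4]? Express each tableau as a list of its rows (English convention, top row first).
P = [[1, 2, 3, 4], [5, 7], [6], [8]], Q = [[1, 2, 4, 8], [3, 5], [6], [7]]

Insert each entry of the permutation into P by Schensted row insertion, recording in Q the position of each new cell.

Insert 1: appended to row 1. P = [[1]].
Insert 6: appended to row 1. P = [[1, 6]].
Insert 2: 2 bumps 6 from row 1; 6 starts row 2. P = [[1, 2], [6]].
Insert 8: appended to row 1. P = [[1, 2, 8], [6]].
Insert 7: 7 bumps 8 from row 1; 8 appends to row 2. P = [[1, 2, 7], [6, 8]].
Insert 5: 5 bumps 7 from row 1; 7 bumps 8 from row 2; 8 starts row 3. P = [[1, 2, 5], [6, 7], [8]].
Insert 3: 3 bumps 5 from row 1; 5 bumps 6 from row 2; 6 bumps 8 from row 3; 8 starts row 4. P = [[1, 2, 3], [5, 7], [6], [8]].
Insert 4: appended to row 1. P = [[1, 2, 3, 4], [5, 7], [6], [8]].

So P = [[1, 2, 3, 4], [5, 7], [6], [8]], Q = [[1, 2, 4, 8], [3, 5], [6], [7]].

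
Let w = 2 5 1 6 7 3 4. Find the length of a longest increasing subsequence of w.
4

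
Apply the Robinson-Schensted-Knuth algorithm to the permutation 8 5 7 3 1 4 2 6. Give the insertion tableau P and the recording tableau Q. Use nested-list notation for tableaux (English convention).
P = [[1, 2, 6], [3, 4], [5, 7], [8]], Q = [[1, 3, 8], [2, 6], [4, 7], [5]]

Insert each entry of the permutation into P by Schensted row insertion, recording in Q the position of each new cell.

Insert 8: appended to row 1. P = [[8]], Q = [[1]].
Insert 5: 5 bumps 8 from row 1; 8 starts row 2. P = [[5], [8]], Q = [[1], [2]].
Insert 7: appended to row 1. P = [[5, 7], [8]], Q = [[1, 3], [2]].
Insert 3: 3 bumps 5 from row 1; 5 bumps 8 from row 2; 8 starts row 3. P = [[3, 7], [5], [8]], Q = [[1, 3], [2], [4]].
Insert 1: 1 bumps 3 from row 1; 3 bumps 5 from row 2; 5 bumps 8 from row 3; 8 starts row 4. P = [[1, 7], [3], [5], [8]], Q = [[1, 3], [2], [4], [5]].
Insert 4: 4 bumps 7 from row 1; 7 appends to row 2. P = [[1, 4], [3, 7], [5], [8]], Q = [[1, 3], [2, 6], [4], [5]].
Insert 2: 2 bumps 4 from row 1; 4 bumps 7 from row 2; 7 appends to row 3. P = [[1, 2], [3, 4], [5, 7], [8]], Q = [[1, 3], [2, 6], [4, 7], [5]].
Insert 6: appended to row 1. P = [[1, 2, 6], [3, 4], [5, 7], [8]], Q = [[1, 3, 8], [2, 6], [4, 7], [5]].

So P = [[1, 2, 6], [3, 4], [5, 7], [8]], Q = [[1, 3, 8], [2, 6], [4, 7], [5]].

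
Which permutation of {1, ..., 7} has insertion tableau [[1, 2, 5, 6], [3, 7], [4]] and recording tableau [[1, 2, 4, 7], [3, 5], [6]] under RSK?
1 4 3 7 5 2 6

Reverse the RSK construction: for i from n down to 1, find the cell of Q containing i, remove the entry at that cell from P, and reverse-bump it up through P; the value ejected from row 1 is w(i).

Step i=7: Q has 7 at row 1, column 4; remove that cell from P, ejecting 6. So w(7) = 6. P is now [[1, 2, 5], [3, 7], [4]].
Step i=6: Q has 6 at row 3, column 1; remove 4 from row 3 of P and reverse-bump: 4 enters row 2 and ejects 3; 3 enters row 1 and ejects 2. So w(6) = 2. P is now [[1, 3, 5], [4, 7]].
Step i=5: Q has 5 at row 2, column 2; remove 7 from row 2 of P and reverse-bump: 7 enters row 1 and ejects 5. So w(5) = 5. P is now [[1, 3, 7], [4]].
Step i=4: Q has 4 at row 1, column 3; remove that cell from P, ejecting 7. So w(4) = 7. P is now [[1, 3], [4]].
Step i=3: Q has 3 at row 2, column 1; remove 4 from row 2 of P and reverse-bump: 4 enters row 1 and ejects 3. So w(3) = 3. P is now [[1, 4]].
Step i=2: Q has 2 at row 1, column 2; remove that cell from P, ejecting 4. So w(2) = 4. P is now [[1]].
Step i=1: Q has 1 at row 1, column 1; remove that cell from P, ejecting 1. So w(1) = 1. P is now [].

So w = 1 4 3 7 5 2 6.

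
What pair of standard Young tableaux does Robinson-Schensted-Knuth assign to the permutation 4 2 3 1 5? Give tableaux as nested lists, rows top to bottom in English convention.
Insert each entry of the permutation into P by Schensted row insertion, recording in Q the position of each new cell.

After inserting 4: P = [[4]].
After inserting 2: P = [[2], [4]].
After inserting 3: P = [[2, 3], [4]].
After inserting 1: P = [[1, 3], [2], [4]].
After inserting 5: P = [[1, 3, 5], [2], [4]].

So P = [[1, 3, 5], [2], [4]], Q = [[1, 3, 5], [2], [4]].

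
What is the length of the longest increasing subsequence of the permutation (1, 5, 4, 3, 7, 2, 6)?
3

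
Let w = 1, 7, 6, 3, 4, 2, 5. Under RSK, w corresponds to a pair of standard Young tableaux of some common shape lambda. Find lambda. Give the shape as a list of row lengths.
[4, 1, 1, 1]

Row-insert each entry into an empty tableau.

After inserting 1: P = [[1]].
After inserting 7: P = [[1, 7]].
After inserting 6: P = [[1, 6], [7]].
After inserting 3: P = [[1, 3], [6], [7]].
After inserting 4: P = [[1, 3, 4], [6], [7]].
After inserting 2: P = [[1, 2, 4], [3], [6], [7]].
After inserting 5: P = [[1, 2, 4, 5], [3], [6], [7]].

The final insertion tableau P = [[1, 2, 4, 5], [3], [6], [7]] has shape [4, 1, 1, 1].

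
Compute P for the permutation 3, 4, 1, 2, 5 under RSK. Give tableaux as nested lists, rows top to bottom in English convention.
Insert 3: appended to row 1. P = [[3]].
Insert 4: appended to row 1. P = [[3, 4]].
Insert 1: 1 bumps 3 from row 1; 3 starts row 2. P = [[1, 4], [3]].
Insert 2: 2 bumps 4 from row 1; 4 appends to row 2. P = [[1, 2], [3, 4]].
Insert 5: appended to row 1. P = [[1, 2, 5], [3, 4]].

So P = [[1, 2, 5], [3, 4]].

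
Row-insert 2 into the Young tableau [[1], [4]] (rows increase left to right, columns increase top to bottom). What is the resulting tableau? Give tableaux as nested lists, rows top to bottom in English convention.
2 is larger than every entry of row 1, so it is appended to row 1. The new tableau is [[1, 2], [4]].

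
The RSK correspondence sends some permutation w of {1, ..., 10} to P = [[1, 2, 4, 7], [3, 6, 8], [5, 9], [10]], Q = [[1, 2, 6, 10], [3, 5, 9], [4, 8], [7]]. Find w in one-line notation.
Reverse the RSK construction: for i from n down to 1, find the cell of Q containing i, remove the entry at that cell from P, and reverse-bump it up through P; the value ejected from row 1 is w(i).

Step i=10: Q has 10 at row 1, column 4; remove that cell from P, ejecting 7. So w(10) = 7. P is now [[1, 2, 4], [3, 6, 8], [5, 9], [10]].
Step i=9: Q has 9 at row 2, column 3; remove 8 from row 2 of P and reverse-bump: 8 enters row 1 and ejects 4. So w(9) = 4. P is now [[1, 2, 8], [3, 6], [5, 9], [10]].
Step i=8: Q has 8 at row 3, column 2; remove 9 from row 3 of P and reverse-bump: 9 enters row 2 and ejects 6; 6 enters row 1 and ejects 2. So w(8) = 2. P is now [[1, 6, 8], [3, 9], [5], [10]].
Step i=7: Q has 7 at row 4, column 1; remove 10 from row 4 of P and reverse-bump: 10 enters row 3 and ejects 5; 5 enters row 2 and ejects 3; 3 enters row 1 and ejects 1. So w(7) = 1. P is now [[3, 6, 8], [5, 9], [10]].
Step i=6: Q has 6 at row 1, column 3; remove that cell from P, ejecting 8. So w(6) = 8. P is now [[3, 6], [5, 9], [10]].
Step i=5: Q has 5 at row 2, column 2; remove 9 from row 2 of P and reverse-bump: 9 enters row 1 and ejects 6. So w(5) = 6. P is now [[3, 9], [5], [10]].
Step i=4: Q has 4 at row 3, column 1; remove 10 from row 3 of P and reverse-bump: 10 enters row 2 and ejects 5; 5 enters row 1 and ejects 3. So w(4) = 3. P is now [[5, 9], [10]].
Step i=3: Q has 3 at row 2, column 1; remove 10 from row 2 of P and reverse-bump: 10 enters row 1 and ejects 9. So w(3) = 9. P is now [[5, 10]].
Step i=2: Q has 2 at row 1, column 2; remove that cell from P, ejecting 10. So w(2) = 10. P is now [[5]].
Step i=1: Q has 1 at row 1, column 1; remove that cell from P, ejecting 5. So w(1) = 5. P is now [].

So w = 5 10 9 3 6 8 1 2 4 7.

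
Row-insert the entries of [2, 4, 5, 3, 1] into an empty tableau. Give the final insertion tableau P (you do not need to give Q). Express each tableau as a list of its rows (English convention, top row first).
P = [[1, 3, 5], [2], [4]]

Insert 2: appended to row 1. P = [[2]].
Insert 4: appended to row 1. P = [[2, 4]].
Insert 5: appended to row 1. P = [[2, 4, 5]].
Insert 3: 3 bumps 4 from row 1; 4 starts row 2. P = [[2, 3, 5], [4]].
Insert 1: 1 bumps 2 from row 1; 2 bumps 4 from row 2; 4 starts row 3. P = [[1, 3, 5], [2], [4]].

So P = [[1, 3, 5], [2], [4]].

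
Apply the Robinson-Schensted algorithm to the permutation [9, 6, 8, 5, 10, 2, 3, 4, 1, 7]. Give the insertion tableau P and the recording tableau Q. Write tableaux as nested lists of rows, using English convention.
P = [[1, 3, 4, 7], [2, 8, 10], [5], [6], [9]], Q = [[1, 3, 5, 10], [2, 7, 8], [4], [6], [9]]

Insert each entry of the permutation into P by Schensted row insertion, recording in Q the position of each new cell.

Insert 9: appended to row 1. P = [[9]].
Insert 6: 6 bumps 9 from row 1; 9 starts row 2. P = [[6], [9]].
Insert 8: appended to row 1. P = [[6, 8], [9]].
Insert 5: 5 bumps 6 from row 1; 6 bumps 9 from row 2; 9 starts row 3. P = [[5, 8], [6], [9]].
Insert 10: appended to row 1. P = [[5, 8, 10], [6], [9]].
Insert 2: 2 bumps 5 from row 1; 5 bumps 6 from row 2; 6 bumps 9 from row 3; 9 starts row 4. P = [[2, 8, 10], [5], [6], [9]].
Insert 3: 3 bumps 8 from row 1; 8 appends to row 2. P = [[2, 3, 10], [5, 8], [6], [9]].
Insert 4: 4 bumps 10 from row 1; 10 appends to row 2. P = [[2, 3, 4], [5, 8, 10], [6], [9]].
Insert 1: 1 bumps 2 from row 1; 2 bumps 5 from row 2; 5 bumps 6 from row 3; 6 bumps 9 from row 4; 9 starts row 5. P = [[1, 3, 4], [2, 8, 10], [5], [6], [9]].
Insert 7: appended to row 1. P = [[1, 3, 4, 7], [2, 8, 10], [5], [6], [9]].

So P = [[1, 3, 4, 7], [2, 8, 10], [5], [6], [9]], Q = [[1, 3, 5, 10], [2, 7, 8], [4], [6], [9]].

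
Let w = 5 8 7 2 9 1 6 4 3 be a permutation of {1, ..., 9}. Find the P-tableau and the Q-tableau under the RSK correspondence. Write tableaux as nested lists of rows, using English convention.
Insert each entry of the permutation into P by Schensted row insertion, recording in Q the position of each new cell.

Insert 5: appended to row 1. P = [[5]].
Insert 8: appended to row 1. P = [[5, 8]].
Insert 7: 7 bumps 8 from row 1; 8 starts row 2. P = [[5, 7], [8]].
Insert 2: 2 bumps 5 from row 1; 5 bumps 8 from row 2; 8 starts row 3. P = [[2, 7], [5], [8]].
Insert 9: appended to row 1. P = [[2, 7, 9], [5], [8]].
Insert 1: 1 bumps 2 from row 1; 2 bumps 5 from row 2; 5 bumps 8 from row 3; 8 starts row 4. P = [[1, 7, 9], [2], [5], [8]].
Insert 6: 6 bumps 7 from row 1; 7 appends to row 2. P = [[1, 6, 9], [2, 7], [5], [8]].
Insert 4: 4 bumps 6 from row 1; 6 bumps 7 from row 2; 7 appends to row 3. P = [[1, 4, 9], [2, 6], [5, 7], [8]].
Insert 3: 3 bumps 4 from row 1; 4 bumps 6 from row 2; 6 bumps 7 from row 3; 7 bumps 8 from row 4; 8 starts row 5. P = [[1, 3, 9], [2, 4], [5, 6], [7], [8]].

So P = [[1, 3, 9], [2, 4], [5, 6], [7], [8]], Q = [[1, 2, 5], [3, 7], [4, 8], [6], [9]].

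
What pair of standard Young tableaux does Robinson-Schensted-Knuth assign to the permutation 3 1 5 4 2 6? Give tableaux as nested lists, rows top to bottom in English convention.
Insert each entry of the permutation into P by Schensted row insertion, recording in Q the position of each new cell.

Insert 3: appended to row 1. P = [[3]].
Insert 1: 1 bumps 3 from row 1; 3 starts row 2. P = [[1], [3]].
Insert 5: appended to row 1. P = [[1, 5], [3]].
Insert 4: 4 bumps 5 from row 1; 5 appends to row 2. P = [[1, 4], [3, 5]].
Insert 2: 2 bumps 4 from row 1; 4 bumps 5 from row 2; 5 starts row 3. P = [[1, 2], [3, 4], [5]].
Insert 6: appended to row 1. P = [[1, 2, 6], [3, 4], [5]].

So P = [[1, 2, 6], [3, 4], [5]], Q = [[1, 3, 6], [2, 4], [5]].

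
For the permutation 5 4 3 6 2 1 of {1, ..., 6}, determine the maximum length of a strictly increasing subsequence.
2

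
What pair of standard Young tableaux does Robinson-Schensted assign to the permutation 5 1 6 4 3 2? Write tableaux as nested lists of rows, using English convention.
Insert each entry of the permutation into P by Schensted row insertion, recording in Q the position of each new cell.

Insert 5: appended to row 1. P = [[5]], Q = [[1]].
Insert 1: 1 bumps 5 from row 1; 5 starts row 2. P = [[1], [5]], Q = [[1], [2]].
Insert 6: appended to row 1. P = [[1, 6], [5]], Q = [[1, 3], [2]].
Insert 4: 4 bumps 6 from row 1; 6 appends to row 2. P = [[1, 4], [5, 6]], Q = [[1, 3], [2, 4]].
Insert 3: 3 bumps 4 from row 1; 4 bumps 5 from row 2; 5 starts row 3. P = [[1, 3], [4, 6], [5]], Q = [[1, 3], [2, 4], [5]].
Insert 2: 2 bumps 3 from row 1; 3 bumps 4 from row 2; 4 bumps 5 from row 3; 5 starts row 4. P = [[1, 2], [3, 6], [4], [5]], Q = [[1, 3], [2, 4], [5], [6]].

So P = [[1, 2], [3, 6], [4], [5]], Q = [[1, 3], [2, 4], [5], [6]].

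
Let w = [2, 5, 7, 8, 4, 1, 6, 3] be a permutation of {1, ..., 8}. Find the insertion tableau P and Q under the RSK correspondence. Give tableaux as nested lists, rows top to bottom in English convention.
P = [[1, 3, 6, 8], [2, 4], [5, 7]], Q = [[1, 2, 3, 4], [5, 7], [6, 8]]

Insert each entry of the permutation into P by Schensted row insertion, recording in Q the position of each new cell.

Insert 2: appended to row 1. P = [[2]].
Insert 5: appended to row 1. P = [[2, 5]].
Insert 7: appended to row 1. P = [[2, 5, 7]].
Insert 8: appended to row 1. P = [[2, 5, 7, 8]].
Insert 4: 4 bumps 5 from row 1; 5 starts row 2. P = [[2, 4, 7, 8], [5]].
Insert 1: 1 bumps 2 from row 1; 2 bumps 5 from row 2; 5 starts row 3. P = [[1, 4, 7, 8], [2], [5]].
Insert 6: 6 bumps 7 from row 1; 7 appends to row 2. P = [[1, 4, 6, 8], [2, 7], [5]].
Insert 3: 3 bumps 4 from row 1; 4 bumps 7 from row 2; 7 appends to row 3. P = [[1, 3, 6, 8], [2, 4], [5, 7]].

So P = [[1, 3, 6, 8], [2, 4], [5, 7]], Q = [[1, 2, 3, 4], [5, 7], [6, 8]].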